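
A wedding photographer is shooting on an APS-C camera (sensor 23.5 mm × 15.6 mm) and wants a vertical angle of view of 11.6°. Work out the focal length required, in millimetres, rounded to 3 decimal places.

76.790 mm

From α = 2·arctan(h/2f) we get f = h / (2·tan(α/2)).
With h = 15.6 mm and α/2 = 5.8°, tan(α/2) ≈ 0.10158, so f ≈ 15.6 / 0.20315 ≈ 76.7896 mm.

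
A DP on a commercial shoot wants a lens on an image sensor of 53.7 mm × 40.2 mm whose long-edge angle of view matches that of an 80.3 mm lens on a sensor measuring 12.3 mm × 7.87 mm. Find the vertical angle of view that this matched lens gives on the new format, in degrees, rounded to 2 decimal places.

6.56°

Equal long-edge AOV ⇒ f₂ = f₁ · 53.7/12.3 = 80.3 × 4.36585 ≈ 350.5780 mm.
Vertical AOV on the new format = 2·arctan(40.2 / (2 × 350.5780)) = 2·arctan(0.05733) ≈ 6.5628°.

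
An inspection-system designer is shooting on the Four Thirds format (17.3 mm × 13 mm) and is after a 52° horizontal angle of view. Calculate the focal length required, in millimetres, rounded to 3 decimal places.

17.735 mm

From α = 2·arctan(w/2f) we get f = w / (2·tan(α/2)).
With w = 17.3 mm and α/2 = 26°, tan(α/2) ≈ 0.48773, so f ≈ 17.3 / 0.97547 ≈ 17.7351 mm.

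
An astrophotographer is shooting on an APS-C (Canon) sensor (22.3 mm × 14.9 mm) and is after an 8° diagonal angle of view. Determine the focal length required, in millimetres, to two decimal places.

191.77 mm

Sensor diagonal = √(22.3² + 14.9²) = √719.3000 ≈ 26.8198 mm.
From α = 2·arctan(d/2f) we get f = d / (2·tan(α/2)).
With d = 26.8198 mm and α/2 = 4°, tan(α/2) ≈ 0.06993, so f ≈ 26.8198 / 0.13985 ≈ 191.7703 mm.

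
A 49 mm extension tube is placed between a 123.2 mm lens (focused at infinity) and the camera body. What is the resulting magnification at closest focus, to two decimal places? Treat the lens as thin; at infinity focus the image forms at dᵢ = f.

The tube moves the image plane from f to f + e, so dᵢ = 123.2 + 49 = 172.2 mm. Focus is achieved when 1/f = 1/dₒ + 1/dᵢ, giving dₒ = 1/(1/f − 1/(f+e)).
Magnification m = dᵢ/dₒ = (f+e)·(1/f − 1/(f+e)) = e/f = 49/123.2 ≈ 0.3977.

0.40×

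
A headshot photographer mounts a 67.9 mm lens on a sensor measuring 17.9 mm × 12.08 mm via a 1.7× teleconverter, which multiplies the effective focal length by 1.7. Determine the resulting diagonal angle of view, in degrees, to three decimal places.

Effective focal length f = 67.9 × 1.7 = 115.43 mm.
Sensor diagonal = √(17.9² + 12.08²) = √466.3364 ≈ 21.5948 mm.
α = 2·arctan(21.595 / (2 × 115.43)) = 2·arctan(0.09354) ≈ 10.6879°.

10.688°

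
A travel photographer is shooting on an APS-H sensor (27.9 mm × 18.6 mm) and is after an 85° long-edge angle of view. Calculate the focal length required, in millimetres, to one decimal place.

From α = 2·arctan(w/2f) we get f = w / (2·tan(α/2)).
With w = 27.9 mm and α/2 = 42.5°, tan(α/2) ≈ 0.91633, so f ≈ 27.9 / 1.83266 ≈ 15.2238 mm.

15.2 mm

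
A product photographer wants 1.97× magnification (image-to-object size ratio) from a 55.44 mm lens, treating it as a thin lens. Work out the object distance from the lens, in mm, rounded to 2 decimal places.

With m = dᵢ/dₒ and 1/f = 1/dₒ + 1/dᵢ, substituting dᵢ = m·dₒ gives 1/f = (1 + 1/m)/dₒ, hence dₒ = f·(1 + 1/m).
dₒ = 55.44 × (1 + 1/1.97) = 55.44 × 1.50761 ≈ 83.582 mm.

83.58 mm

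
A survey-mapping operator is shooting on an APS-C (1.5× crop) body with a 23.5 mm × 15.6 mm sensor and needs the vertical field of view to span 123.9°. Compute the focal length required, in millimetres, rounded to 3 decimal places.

From α = 2·arctan(h/2f) we get f = h / (2·tan(α/2)).
With h = 15.6 mm and α/2 = 61.95°, tan(α/2) ≈ 1.87677, so f ≈ 15.6 / 3.75355 ≈ 4.1561 mm.

4.156 mm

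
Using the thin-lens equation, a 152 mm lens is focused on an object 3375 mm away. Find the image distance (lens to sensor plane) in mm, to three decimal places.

1/dᵢ = 1/f − 1/dₒ = 1/152 − 1/3375 = 0.0062827 mm⁻¹.
dᵢ = 1/0.0062827 ≈ 159.1685 mm.

159.168 mm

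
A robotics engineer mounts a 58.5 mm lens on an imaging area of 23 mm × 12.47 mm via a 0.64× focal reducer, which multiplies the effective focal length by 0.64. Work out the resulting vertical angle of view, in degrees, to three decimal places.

18.910°

Effective focal length f = 58.5 × 0.64 = 37.44 mm.
α = 2·arctan(12.47 / (2 × 37.44)) = 2·arctan(0.16653) ≈ 18.9098°.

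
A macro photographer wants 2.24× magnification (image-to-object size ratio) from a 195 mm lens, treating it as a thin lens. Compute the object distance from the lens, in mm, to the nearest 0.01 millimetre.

282.05 mm

With m = dᵢ/dₒ and 1/f = 1/dₒ + 1/dᵢ, substituting dᵢ = m·dₒ gives 1/f = (1 + 1/m)/dₒ, hence dₒ = f·(1 + 1/m).
dₒ = 195 × (1 + 1/2.24) = 195 × 1.44643 ≈ 282.054 mm.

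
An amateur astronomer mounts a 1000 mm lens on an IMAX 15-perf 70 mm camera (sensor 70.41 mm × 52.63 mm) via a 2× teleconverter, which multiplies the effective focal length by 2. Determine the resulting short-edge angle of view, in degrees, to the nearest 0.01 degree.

Effective focal length f = 1000 × 2 = 2000 mm.
α = 2·arctan(52.63 / (2 × 2000)) = 2·arctan(0.01316) ≈ 1.5077°.

1.51°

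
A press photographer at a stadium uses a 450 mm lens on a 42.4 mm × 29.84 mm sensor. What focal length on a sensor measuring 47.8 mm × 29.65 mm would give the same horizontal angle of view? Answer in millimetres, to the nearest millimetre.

Equal angle of view means equal width/f ratio, so f₂ = f₁ · (width₂/width₁) = 450 × 47.8/42.4.
f₂ = 450 × 1.12736 ≈ 507.311 mm.

507 mm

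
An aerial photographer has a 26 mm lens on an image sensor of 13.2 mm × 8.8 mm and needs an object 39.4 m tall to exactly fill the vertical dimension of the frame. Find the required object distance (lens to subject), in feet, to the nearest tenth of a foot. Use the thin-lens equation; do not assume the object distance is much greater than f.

382.0 ft

W: 39.4 m = 39400 mm.
Magnification m = h/W = dᵢ/dₒ; combined with 1/f = 1/dₒ + 1/dᵢ this gives dₒ = f·(1 + W/h).
dₒ = 26 mm × (1 + 39400/8.8) = 26 × 4478.2727 ≈ 116435.091 mm = 116435.091/304.8 ft = 382.005 ft.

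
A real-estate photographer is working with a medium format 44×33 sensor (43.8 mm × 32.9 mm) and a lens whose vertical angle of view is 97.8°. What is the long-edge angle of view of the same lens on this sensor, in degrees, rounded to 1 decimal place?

From the vertical AOV: f = 32.9 / (2·tan(48.9°)) = 32.9 / 2.29264 ≈ 14.3502 mm.
Long-edge AOV = 2·arctan(43.8 / (2 × 14.3502)) = 2·arctan(1.52611) ≈ 113.5294°.

113.5°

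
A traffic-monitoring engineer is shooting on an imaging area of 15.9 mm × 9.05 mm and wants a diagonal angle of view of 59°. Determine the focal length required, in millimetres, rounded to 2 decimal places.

16.17 mm

Sensor diagonal = √(15.9² + 9.05²) = √334.7125 ≈ 18.2951 mm.
From α = 2·arctan(d/2f) we get f = d / (2·tan(α/2)).
With d = 18.2951 mm and α/2 = 29.5°, tan(α/2) ≈ 0.56577, so f ≈ 18.2951 / 1.13155 ≈ 16.1683 mm.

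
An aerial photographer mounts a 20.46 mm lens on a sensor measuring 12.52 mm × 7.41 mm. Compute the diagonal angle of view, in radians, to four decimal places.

0.6832 rad

Sensor diagonal = √(12.52² + 7.41²) = √211.6585 ≈ 14.5485 mm.
Angle of view α = 2·arctan(d/2f) with d = 14.5485 mm and f = 20.46 mm.
d/2f = 0.35553; arctan(0.35553) ≈ 0.3416 rad, so α ≈ 0.6832 rad.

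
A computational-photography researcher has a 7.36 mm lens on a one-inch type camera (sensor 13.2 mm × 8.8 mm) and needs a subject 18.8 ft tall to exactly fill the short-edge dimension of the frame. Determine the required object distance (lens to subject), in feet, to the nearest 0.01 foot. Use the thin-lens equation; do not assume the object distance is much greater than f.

15.75 ft

W: 18.8 ft × 304.8 mm/ft = 5730.24 mm.
Magnification m = h/W = dᵢ/dₒ; combined with 1/f = 1/dₒ + 1/dᵢ this gives dₒ = f·(1 + W/h).
dₒ = 7.36 mm × (1 + 5730.24/8.8) = 7.36 × 652.1636 ≈ 4799.924 mm = 4799.924/304.8 ft = 15.7478 ft.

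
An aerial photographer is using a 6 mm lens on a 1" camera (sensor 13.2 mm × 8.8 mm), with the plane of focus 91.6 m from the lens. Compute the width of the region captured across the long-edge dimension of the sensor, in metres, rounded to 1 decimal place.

dₒ: 91.6 m = 91600 mm.
Similar triangles through the lens centre give W/dₒ = w/dᵢ; with 1/f = 1/dₒ + 1/dᵢ this gives W = w·(dₒ − f)/f.
W = 13.2 mm × (91600 − 6) / 6 = 13.2 × 15265.6667 ≈ 201506.800 mm = 201.507 m.

201.5 m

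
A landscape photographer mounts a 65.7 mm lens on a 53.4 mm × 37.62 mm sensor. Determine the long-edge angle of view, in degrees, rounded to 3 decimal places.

Angle of view α = 2·arctan(w/2f) with w = 53.4 mm and f = 65.7 mm.
w/2f = 0.40639; arctan(0.40639) ≈ 22.1165°, so α ≈ 44.2329°.

44.233°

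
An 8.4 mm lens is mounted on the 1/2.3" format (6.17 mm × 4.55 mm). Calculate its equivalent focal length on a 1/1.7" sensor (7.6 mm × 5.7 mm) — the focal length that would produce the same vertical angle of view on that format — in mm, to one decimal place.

Equal angle of view means equal height/f ratio, so f₂ = f₁ · (height₂/height₁) = 8.4 × 5.7/4.55.
f₂ = 8.4 × 1.25275 ≈ 10.523 mm.

10.5 mm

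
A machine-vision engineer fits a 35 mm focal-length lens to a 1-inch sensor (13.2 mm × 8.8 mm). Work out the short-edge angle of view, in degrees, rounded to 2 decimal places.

Angle of view α = 2·arctan(h/2f) with h = 8.8 mm and f = 35 mm.
h/2f = 0.12571; arctan(0.12571) ≈ 7.1653°, so α ≈ 14.3306°.

14.33°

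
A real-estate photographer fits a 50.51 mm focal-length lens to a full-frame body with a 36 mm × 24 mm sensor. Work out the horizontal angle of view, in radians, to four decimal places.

Angle of view α = 2·arctan(w/2f) with w = 36 mm and f = 50.51 mm.
w/2f = 0.35637; arctan(0.35637) ≈ 0.3423 rad, so α ≈ 0.6847 rad.

0.6847 rad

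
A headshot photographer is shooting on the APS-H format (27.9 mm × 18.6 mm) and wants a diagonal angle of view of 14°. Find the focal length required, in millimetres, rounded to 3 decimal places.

Sensor diagonal = √(27.9² + 18.6²) = √1124.3700 ≈ 33.5316 mm.
From α = 2·arctan(d/2f) we get f = d / (2·tan(α/2)).
With d = 33.5316 mm and α/2 = 7°, tan(α/2) ≈ 0.12278, so f ≈ 33.5316 / 0.24557 ≈ 136.5466 mm.

136.547 mm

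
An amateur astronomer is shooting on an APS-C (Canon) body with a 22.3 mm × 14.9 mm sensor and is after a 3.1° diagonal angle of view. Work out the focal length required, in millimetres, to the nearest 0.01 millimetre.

495.58 mm

Sensor diagonal = √(22.3² + 14.9²) = √719.3000 ≈ 26.8198 mm.
From α = 2·arctan(d/2f) we get f = d / (2·tan(α/2)).
With d = 26.8198 mm and α/2 = 1.55°, tan(α/2) ≈ 0.02706, so f ≈ 26.8198 / 0.05412 ≈ 495.5757 mm.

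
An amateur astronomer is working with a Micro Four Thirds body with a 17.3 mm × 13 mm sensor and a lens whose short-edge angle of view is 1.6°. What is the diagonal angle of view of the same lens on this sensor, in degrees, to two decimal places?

2.66°

From the short-edge AOV: f = 13 / (2·tan(0.8°)) = 13 / 0.02793 ≈ 465.4980 mm.
Sensor diagonal = √(17.3² + 13²) = √468.2900 ≈ 21.6400 mm.
Diagonal AOV = 2·arctan(21.6400 / (2 × 465.4980)) = 2·arctan(0.02324) ≈ 2.6631°.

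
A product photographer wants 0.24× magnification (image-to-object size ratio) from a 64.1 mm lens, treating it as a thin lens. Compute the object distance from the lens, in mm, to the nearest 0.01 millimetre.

With m = dᵢ/dₒ and 1/f = 1/dₒ + 1/dᵢ, substituting dᵢ = m·dₒ gives 1/f = (1 + 1/m)/dₒ, hence dₒ = f·(1 + 1/m).
dₒ = 64.1 × (1 + 1/0.24) = 64.1 × 5.16667 ≈ 331.183 mm.

331.18 mm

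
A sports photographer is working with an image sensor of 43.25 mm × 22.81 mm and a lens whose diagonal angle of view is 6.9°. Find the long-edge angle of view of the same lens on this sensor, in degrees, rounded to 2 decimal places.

Sensor diagonal = √(43.25² + 22.81²) = √2390.8586 ≈ 48.8964 mm.
From the diagonal AOV: f = 48.8964 / (2·tan(3.45°)) = 48.8964 / 0.12057 ≈ 405.5320 mm.
Long-edge AOV = 2·arctan(43.25 / (2 × 405.5320)) = 2·arctan(0.05333) ≈ 6.1048°.

6.10°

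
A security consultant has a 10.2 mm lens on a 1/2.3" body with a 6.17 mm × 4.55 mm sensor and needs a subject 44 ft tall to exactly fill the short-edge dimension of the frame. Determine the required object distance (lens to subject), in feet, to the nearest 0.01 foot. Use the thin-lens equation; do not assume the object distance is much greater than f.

W: 44 ft × 304.8 mm/ft = 13411.20 mm.
Magnification m = h/W = dᵢ/dₒ; combined with 1/f = 1/dₒ + 1/dᵢ this gives dₒ = f·(1 + W/h).
dₒ = 10.2 mm × (1 + 13411.2/4.55) = 10.2 × 2948.5164 ≈ 30074.867 mm = 30074.867/304.8 ft = 98.6708 ft.

98.67 ft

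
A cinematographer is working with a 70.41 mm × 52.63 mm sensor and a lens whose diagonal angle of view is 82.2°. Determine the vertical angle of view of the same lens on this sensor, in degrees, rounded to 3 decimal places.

55.155°

Sensor diagonal = √(70.41² + 52.63²) = √7727.4850 ≈ 87.9061 mm.
From the diagonal AOV: f = 87.9061 / (2·tan(41.1°)) = 87.9061 / 1.74471 ≈ 50.3843 mm.
Vertical AOV = 2·arctan(52.63 / (2 × 50.3843)) = 2·arctan(0.52229) ≈ 55.1548°.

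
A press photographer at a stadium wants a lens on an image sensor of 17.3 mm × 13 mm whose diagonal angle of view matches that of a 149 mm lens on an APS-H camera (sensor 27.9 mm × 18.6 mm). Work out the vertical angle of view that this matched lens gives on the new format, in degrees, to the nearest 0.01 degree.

7.73°

Sensor diagonal = √(27.9² + 18.6²) = √1124.3700 ≈ 33.5316 mm.
Sensor diagonal = √(17.3² + 13²) = √468.2900 ≈ 21.6400 mm.
Equal diagonal AOV ⇒ f₂ = f₁ · 21.6400/33.5316 = 149 × 0.64536 ≈ 96.1588 mm.
Vertical AOV on the new format = 2·arctan(13 / (2 × 96.1588)) = 2·arctan(0.06760) ≈ 7.7342°.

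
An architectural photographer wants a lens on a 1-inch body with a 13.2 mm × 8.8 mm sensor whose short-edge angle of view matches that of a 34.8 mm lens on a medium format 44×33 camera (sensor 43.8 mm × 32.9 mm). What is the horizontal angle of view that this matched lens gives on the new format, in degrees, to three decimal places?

70.677°

Equal short-edge AOV ⇒ f₂ = f₁ · 8.8/32.9 = 34.8 × 0.26748 ≈ 9.3082 mm.
Horizontal AOV on the new format = 2·arctan(13.2 / (2 × 9.3082)) = 2·arctan(0.70905) ≈ 70.6772°.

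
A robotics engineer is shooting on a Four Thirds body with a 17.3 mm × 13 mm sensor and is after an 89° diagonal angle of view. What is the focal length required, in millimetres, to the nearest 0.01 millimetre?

Sensor diagonal = √(17.3² + 13²) = √468.2900 ≈ 21.6400 mm.
From α = 2·arctan(d/2f) we get f = d / (2·tan(α/2)).
With d = 21.6400 mm and α/2 = 44.5°, tan(α/2) ≈ 0.98270, so f ≈ 21.6400 / 1.96539 ≈ 11.0105 mm.

11.01 mm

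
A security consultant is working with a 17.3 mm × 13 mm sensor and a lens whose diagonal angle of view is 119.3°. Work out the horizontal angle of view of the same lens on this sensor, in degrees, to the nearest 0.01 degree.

Sensor diagonal = √(17.3² + 13²) = √468.2900 ≈ 21.6400 mm.
From the diagonal AOV: f = 21.6400 / (2·tan(59.65°)) = 21.6400 / 3.41574 ≈ 6.3354 mm.
Horizontal AOV = 2·arctan(17.3 / (2 × 6.3354)) = 2·arctan(1.36535) ≈ 107.5609°.

107.56°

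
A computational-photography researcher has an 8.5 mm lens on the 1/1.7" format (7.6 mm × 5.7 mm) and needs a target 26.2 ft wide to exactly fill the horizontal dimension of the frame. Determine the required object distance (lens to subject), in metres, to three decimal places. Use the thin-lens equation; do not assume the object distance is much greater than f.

W: 26.2 ft × 304.8 mm/ft = 7985.76 mm.
Magnification m = w/W = dᵢ/dₒ; combined with 1/f = 1/dₒ + 1/dᵢ this gives dₒ = f·(1 + W/w).
dₒ = 8.5 mm × (1 + 7985.76/7.6) = 8.5 × 1051.7579 ≈ 8939.942 mm = 8.93994 m.

8.940 m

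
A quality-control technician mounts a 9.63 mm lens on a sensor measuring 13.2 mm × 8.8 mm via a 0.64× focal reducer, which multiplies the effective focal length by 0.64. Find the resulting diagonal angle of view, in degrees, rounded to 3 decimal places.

104.307°

Effective focal length f = 9.63 × 0.64 = 6.1632 mm.
Sensor diagonal = √(13.2² + 8.8²) = √251.6800 ≈ 15.8644 mm.
α = 2·arctan(15.864 / (2 × 6.1632)) = 2·arctan(1.28703) ≈ 104.3068°.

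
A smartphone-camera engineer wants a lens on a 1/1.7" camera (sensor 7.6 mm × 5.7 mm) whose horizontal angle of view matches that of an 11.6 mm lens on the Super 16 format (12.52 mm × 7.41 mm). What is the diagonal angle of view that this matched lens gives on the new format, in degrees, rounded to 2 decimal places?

68.00°

Equal horizontal AOV ⇒ f₂ = f₁ · 7.6/12.52 = 11.6 × 0.60703 ≈ 7.0415 mm.
Sensor diagonal = √(7.6² + 5.7²) = √90.2500 ≈ 9.5000 mm.
Diagonal AOV on the new format = 2·arctan(9.5000 / (2 × 7.0415)) = 2·arctan(0.67457) ≈ 68.0048°.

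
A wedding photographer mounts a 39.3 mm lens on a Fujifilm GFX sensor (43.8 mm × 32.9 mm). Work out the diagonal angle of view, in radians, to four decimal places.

1.2173 rad

Sensor diagonal = √(43.8² + 32.9²) = √3000.8500 ≈ 54.7800 mm.
Angle of view α = 2·arctan(d/2f) with d = 54.7800 mm and f = 39.3 mm.
d/2f = 0.69695; arctan(0.69695) ≈ 0.6087 rad, so α ≈ 1.2173 rad.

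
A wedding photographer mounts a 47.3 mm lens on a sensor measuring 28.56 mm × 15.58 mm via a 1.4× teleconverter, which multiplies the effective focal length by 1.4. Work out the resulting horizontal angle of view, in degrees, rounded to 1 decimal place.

Effective focal length f = 47.3 × 1.4 = 66.22 mm.
α = 2·arctan(28.56 / (2 × 66.22)) = 2·arctan(0.21564) ≈ 24.3384°.

24.3°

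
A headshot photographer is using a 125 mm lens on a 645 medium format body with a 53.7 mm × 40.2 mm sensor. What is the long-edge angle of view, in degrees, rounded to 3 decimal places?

Angle of view α = 2·arctan(w/2f) with w = 53.7 mm and f = 125 mm.
w/2f = 0.21480; arctan(0.21480) ≈ 12.1229°, so α ≈ 24.2459°.

24.246°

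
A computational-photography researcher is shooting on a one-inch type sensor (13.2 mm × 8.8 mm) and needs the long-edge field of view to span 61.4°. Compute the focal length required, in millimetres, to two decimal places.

From α = 2·arctan(w/2f) we get f = w / (2·tan(α/2)).
With w = 13.2 mm and α/2 = 30.7°, tan(α/2) ≈ 0.59376, so f ≈ 13.2 / 1.18751 ≈ 11.1157 mm.

11.12 mm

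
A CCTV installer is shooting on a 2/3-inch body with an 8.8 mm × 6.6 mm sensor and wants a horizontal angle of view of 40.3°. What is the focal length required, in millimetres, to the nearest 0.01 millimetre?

From α = 2·arctan(w/2f) we get f = w / (2·tan(α/2)).
With w = 8.8 mm and α/2 = 20.15°, tan(α/2) ≈ 0.36694, so f ≈ 8.8 / 0.73388 ≈ 11.9911 mm.

11.99 mm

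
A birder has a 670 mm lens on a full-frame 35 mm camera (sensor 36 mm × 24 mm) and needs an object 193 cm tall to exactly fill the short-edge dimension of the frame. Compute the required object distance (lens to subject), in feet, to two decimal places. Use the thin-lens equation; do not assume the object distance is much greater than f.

W: 193 cm = 1930 mm.
Magnification m = h/W = dᵢ/dₒ; combined with 1/f = 1/dₒ + 1/dᵢ this gives dₒ = f·(1 + W/h).
dₒ = 670 mm × (1 + 1930/24) = 670 × 81.4167 ≈ 54549.167 mm = 54549.167/304.8 ft = 178.967 ft.

178.97 ft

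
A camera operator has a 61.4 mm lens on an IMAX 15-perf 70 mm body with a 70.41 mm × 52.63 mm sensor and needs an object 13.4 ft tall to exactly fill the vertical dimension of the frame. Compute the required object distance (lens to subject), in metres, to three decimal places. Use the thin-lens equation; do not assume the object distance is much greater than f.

4.826 m

W: 13.4 ft × 304.8 mm/ft = 4084.32 mm.
Magnification m = h/W = dᵢ/dₒ; combined with 1/f = 1/dₒ + 1/dᵢ this gives dₒ = f·(1 + W/h).
dₒ = 61.4 mm × (1 + 4084.32/52.63) = 61.4 × 78.6044 ≈ 4826.311 mm = 4.82631 m.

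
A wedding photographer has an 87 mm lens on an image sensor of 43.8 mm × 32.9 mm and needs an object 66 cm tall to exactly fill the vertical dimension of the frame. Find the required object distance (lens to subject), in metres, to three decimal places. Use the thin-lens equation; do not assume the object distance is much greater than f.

W: 66 cm = 660 mm.
Magnification m = h/W = dᵢ/dₒ; combined with 1/f = 1/dₒ + 1/dᵢ this gives dₒ = f·(1 + W/h).
dₒ = 87 mm × (1 + 660/32.9) = 87 × 21.0608 ≈ 1832.289 mm = 1.83229 m.

1.832 m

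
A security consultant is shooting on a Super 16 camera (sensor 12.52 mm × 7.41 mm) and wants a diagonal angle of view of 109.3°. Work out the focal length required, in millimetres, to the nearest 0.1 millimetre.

Sensor diagonal = √(12.52² + 7.41²) = √211.6585 ≈ 14.5485 mm.
From α = 2·arctan(d/2f) we get f = d / (2·tan(α/2)).
With d = 14.5485 mm and α/2 = 54.65°, tan(α/2) ≈ 1.40974, so f ≈ 14.5485 / 2.81948 ≈ 5.1600 mm.

5.2 mm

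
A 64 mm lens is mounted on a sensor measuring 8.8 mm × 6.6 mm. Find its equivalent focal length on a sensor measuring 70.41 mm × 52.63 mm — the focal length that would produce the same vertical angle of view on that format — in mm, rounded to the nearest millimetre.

510 mm

Equal angle of view means equal height/f ratio, so f₂ = f₁ · (height₂/height₁) = 64 × 52.63/6.6.
f₂ = 64 × 7.97424 ≈ 510.352 mm.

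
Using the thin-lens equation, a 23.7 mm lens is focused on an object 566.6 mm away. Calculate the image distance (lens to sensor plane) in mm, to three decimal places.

1/dᵢ = 1/f − 1/dₒ = 1/23.7 − 1/566.6 = 0.0404292 mm⁻¹.
dᵢ = 1/0.0404292 ≈ 24.7346 mm.

24.735 mm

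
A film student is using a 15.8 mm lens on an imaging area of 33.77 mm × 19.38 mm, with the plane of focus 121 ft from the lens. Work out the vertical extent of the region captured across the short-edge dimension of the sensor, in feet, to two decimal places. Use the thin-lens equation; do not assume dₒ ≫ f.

148.35 ft

dₒ: 121 ft × 304.8 mm/ft = 36880.80 mm.
Similar triangles through the lens centre give W/dₒ = h/dᵢ; with 1/f = 1/dₒ + 1/dᵢ this gives W = h·(dₒ − f)/f.
W = 19.38 mm × (36880.8 − 15.8) / 15.8 = 19.38 × 2333.2278 ≈ 45217.954 mm = 45217.954/304.8 ft = 148.353 ft.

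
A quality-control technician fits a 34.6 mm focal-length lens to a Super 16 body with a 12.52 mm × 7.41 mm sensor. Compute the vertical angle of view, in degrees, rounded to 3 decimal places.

Angle of view α = 2·arctan(h/2f) with h = 7.41 mm and f = 34.6 mm.
h/2f = 0.10708; arctan(0.10708) ≈ 6.1120°, so α ≈ 12.2240°.

12.224°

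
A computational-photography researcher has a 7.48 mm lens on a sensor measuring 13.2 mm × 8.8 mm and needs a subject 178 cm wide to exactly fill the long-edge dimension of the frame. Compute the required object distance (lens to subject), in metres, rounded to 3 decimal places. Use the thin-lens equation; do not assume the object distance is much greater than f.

W: 178 cm = 1780 mm.
Magnification m = w/W = dᵢ/dₒ; combined with 1/f = 1/dₒ + 1/dᵢ this gives dₒ = f·(1 + W/w).
dₒ = 7.48 mm × (1 + 1780/13.2) = 7.48 × 135.8485 ≈ 1016.147 mm = 1.01615 m.

1.016 m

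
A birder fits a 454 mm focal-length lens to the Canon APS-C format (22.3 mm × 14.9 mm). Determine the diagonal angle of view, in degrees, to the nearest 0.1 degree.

3.4°

Sensor diagonal = √(22.3² + 14.9²) = √719.3000 ≈ 26.8198 mm.
Angle of view α = 2·arctan(d/2f) with d = 26.8198 mm and f = 454 mm.
d/2f = 0.02954; arctan(0.02954) ≈ 1.6919°, so α ≈ 3.3837°.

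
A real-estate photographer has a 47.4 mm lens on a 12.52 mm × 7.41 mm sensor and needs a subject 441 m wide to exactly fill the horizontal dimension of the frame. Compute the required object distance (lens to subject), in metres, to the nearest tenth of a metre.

1669.6 m

W: 441 m = 441000 mm.
Magnification m = w/W = dᵢ/dₒ; combined with 1/f = 1/dₒ + 1/dᵢ this gives dₒ = f·(1 + W/w).
dₒ = 47.4 mm × (1 + 441000/12.52) = 47.4 × 35224.6422 ≈ 1669648.039 mm = 1669.65 m.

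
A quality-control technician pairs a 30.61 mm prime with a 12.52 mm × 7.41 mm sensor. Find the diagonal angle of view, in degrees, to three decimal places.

Sensor diagonal = √(12.52² + 7.41²) = √211.6585 ≈ 14.5485 mm.
Angle of view α = 2·arctan(d/2f) with d = 14.5485 mm and f = 30.61 mm.
d/2f = 0.23764; arctan(0.23764) ≈ 13.3680°, so α ≈ 26.7359°.

26.736°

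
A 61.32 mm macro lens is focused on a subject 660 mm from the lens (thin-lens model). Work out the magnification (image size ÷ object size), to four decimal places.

Thin lens: 1/f = 1/dₒ + 1/dᵢ → 1/dᵢ = 1/61.32 − 1/660 = 0.0147927 mm⁻¹, so dᵢ ≈ 67.6007 mm.
Magnification m = dᵢ/dₒ = 67.6007/660 ≈ 0.10243.

0.1024×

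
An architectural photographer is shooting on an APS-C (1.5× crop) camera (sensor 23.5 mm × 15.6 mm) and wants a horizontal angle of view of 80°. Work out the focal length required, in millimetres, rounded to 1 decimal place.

14.0 mm

From α = 2·arctan(w/2f) we get f = w / (2·tan(α/2)).
With w = 23.5 mm and α/2 = 40°, tan(α/2) ≈ 0.83910, so f ≈ 23.5 / 1.67820 ≈ 14.0031 mm.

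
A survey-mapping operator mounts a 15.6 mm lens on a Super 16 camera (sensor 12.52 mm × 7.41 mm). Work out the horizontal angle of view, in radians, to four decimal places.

Angle of view α = 2·arctan(w/2f) with w = 12.52 mm and f = 15.6 mm.
w/2f = 0.40128; arctan(0.40128) ≈ 0.3816 rad, so α ≈ 0.7632 rad.

0.7632 rad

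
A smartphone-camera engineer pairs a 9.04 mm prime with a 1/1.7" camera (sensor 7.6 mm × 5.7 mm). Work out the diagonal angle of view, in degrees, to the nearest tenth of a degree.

Sensor diagonal = √(7.6² + 5.7²) = √90.2500 ≈ 9.5000 mm.
Angle of view α = 2·arctan(d/2f) with d = 9.5000 mm and f = 9.04 mm.
d/2f = 0.52544; arctan(0.52544) ≈ 27.7193°, so α ≈ 55.4387°.

55.4°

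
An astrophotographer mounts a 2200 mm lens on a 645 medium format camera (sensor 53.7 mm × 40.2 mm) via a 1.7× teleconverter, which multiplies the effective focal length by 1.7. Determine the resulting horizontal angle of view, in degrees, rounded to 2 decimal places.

Effective focal length f = 2200 × 1.7 = 3740 mm.
α = 2·arctan(53.7 / (2 × 3740)) = 2·arctan(0.00718) ≈ 0.8227°.

0.82°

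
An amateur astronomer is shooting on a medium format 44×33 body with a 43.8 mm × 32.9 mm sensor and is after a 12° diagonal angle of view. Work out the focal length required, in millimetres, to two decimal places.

260.60 mm

Sensor diagonal = √(43.8² + 32.9²) = √3000.8500 ≈ 54.7800 mm.
From α = 2·arctan(d/2f) we get f = d / (2·tan(α/2)).
With d = 54.7800 mm and α/2 = 6°, tan(α/2) ≈ 0.10510, so f ≈ 54.7800 / 0.21021 ≈ 260.5985 mm.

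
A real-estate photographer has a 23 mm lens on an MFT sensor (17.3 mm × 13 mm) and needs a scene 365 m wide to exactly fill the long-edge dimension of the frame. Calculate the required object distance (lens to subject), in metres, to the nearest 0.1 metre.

485.3 m

W: 365 m = 365000 mm.
Magnification m = w/W = dᵢ/dₒ; combined with 1/f = 1/dₒ + 1/dᵢ this gives dₒ = f·(1 + W/w).
dₒ = 23 mm × (1 + 365000/17.3) = 23 × 21099.2659 ≈ 485283.116 mm = 485.283 m.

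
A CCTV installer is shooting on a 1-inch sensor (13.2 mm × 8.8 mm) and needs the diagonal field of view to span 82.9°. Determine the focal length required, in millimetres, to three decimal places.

Sensor diagonal = √(13.2² + 8.8²) = √251.6800 ≈ 15.8644 mm.
From α = 2·arctan(d/2f) we get f = d / (2·tan(α/2)).
With d = 15.8644 mm and α/2 = 41.45°, tan(α/2) ≈ 0.88317, so f ≈ 15.8644 / 1.76634 ≈ 8.9815 mm.

8.982 mm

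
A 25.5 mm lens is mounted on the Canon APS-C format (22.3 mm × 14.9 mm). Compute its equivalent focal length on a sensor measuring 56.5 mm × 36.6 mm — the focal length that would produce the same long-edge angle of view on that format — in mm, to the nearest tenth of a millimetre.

Equal angle of view means equal width/f ratio, so f₂ = f₁ · (width₂/width₁) = 25.5 × 56.5/22.3.
f₂ = 25.5 × 2.53363 ≈ 64.608 mm.

64.6 mm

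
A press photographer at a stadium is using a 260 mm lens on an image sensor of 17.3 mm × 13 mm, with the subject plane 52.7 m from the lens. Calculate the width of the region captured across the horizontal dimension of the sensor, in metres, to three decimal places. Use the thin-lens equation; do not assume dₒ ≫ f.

dₒ: 52.7 m = 52700 mm.
Similar triangles through the lens centre give W/dₒ = w/dᵢ; with 1/f = 1/dₒ + 1/dᵢ this gives W = w·(dₒ − f)/f.
W = 17.3 mm × (52700 − 260) / 260 = 17.3 × 201.6923 ≈ 3489.277 mm = 3.48928 m.

3.489 m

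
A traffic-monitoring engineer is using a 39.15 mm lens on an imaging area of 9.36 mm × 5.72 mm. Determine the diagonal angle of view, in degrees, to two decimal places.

15.95°

Sensor diagonal = √(9.36² + 5.72²) = √120.3280 ≈ 10.9694 mm.
Angle of view α = 2·arctan(d/2f) with d = 10.9694 mm and f = 39.15 mm.
d/2f = 0.14009; arctan(0.14009) ≈ 7.9749°, so α ≈ 15.9499°.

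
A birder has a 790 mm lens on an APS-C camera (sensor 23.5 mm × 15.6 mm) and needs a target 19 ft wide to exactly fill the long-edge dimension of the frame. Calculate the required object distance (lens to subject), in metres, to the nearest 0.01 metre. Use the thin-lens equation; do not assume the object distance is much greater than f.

W: 19 ft × 304.8 mm/ft = 5791.20 mm.
Magnification m = w/W = dᵢ/dₒ; combined with 1/f = 1/dₒ + 1/dᵢ this gives dₒ = f·(1 + W/w).
dₒ = 790 mm × (1 + 5791.2/23.5) = 790 × 247.4340 ≈ 195472.887 mm = 195.473 m.

195.47 m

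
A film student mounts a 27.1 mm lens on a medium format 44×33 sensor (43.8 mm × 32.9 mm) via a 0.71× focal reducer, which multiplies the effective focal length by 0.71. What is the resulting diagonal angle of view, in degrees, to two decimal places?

Effective focal length f = 27.1 × 0.71 = 19.241 mm.
Sensor diagonal = √(43.8² + 32.9²) = √3000.8500 ≈ 54.7800 mm.
α = 2·arctan(54.780 / (2 × 19.241)) = 2·arctan(1.42352) ≈ 109.8253°.

109.83°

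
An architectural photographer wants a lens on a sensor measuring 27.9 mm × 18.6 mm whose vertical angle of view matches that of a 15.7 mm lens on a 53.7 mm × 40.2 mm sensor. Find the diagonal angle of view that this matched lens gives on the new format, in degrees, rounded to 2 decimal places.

Equal vertical AOV ⇒ f₂ = f₁ · 18.6/40.2 = 15.7 × 0.46269 ≈ 7.2642 mm.
Sensor diagonal = √(27.9² + 18.6²) = √1124.3700 ≈ 33.5316 mm.
Diagonal AOV on the new format = 2·arctan(33.5316 / (2 × 7.2642)) = 2·arctan(2.30801) ≈ 133.1484°.

133.15°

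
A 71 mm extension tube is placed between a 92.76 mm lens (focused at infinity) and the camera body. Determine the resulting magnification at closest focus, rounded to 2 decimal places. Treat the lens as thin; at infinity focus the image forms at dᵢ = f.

0.77×

The tube moves the image plane from f to f + e, so dᵢ = 92.76 + 71 = 163.76 mm. Focus is achieved when 1/f = 1/dₒ + 1/dᵢ, giving dₒ = 1/(1/f − 1/(f+e)).
Magnification m = dᵢ/dₒ = (f+e)·(1/f − 1/(f+e)) = e/f = 71/92.76 ≈ 0.7654.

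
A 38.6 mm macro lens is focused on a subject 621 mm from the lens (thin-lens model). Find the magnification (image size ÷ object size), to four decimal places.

0.0663×

Thin lens: 1/f = 1/dₒ + 1/dᵢ → 1/dᵢ = 1/38.6 − 1/621 = 0.0242964 mm⁻¹, so dᵢ ≈ 41.1583 mm.
Magnification m = dᵢ/dₒ = 41.1583/621 ≈ 0.06628.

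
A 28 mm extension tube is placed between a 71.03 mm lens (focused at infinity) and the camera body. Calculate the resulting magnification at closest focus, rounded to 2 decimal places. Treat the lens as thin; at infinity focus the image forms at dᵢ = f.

0.39×

The tube moves the image plane from f to f + e, so dᵢ = 71.03 + 28 = 99.03 mm. Focus is achieved when 1/f = 1/dₒ + 1/dᵢ, giving dₒ = 1/(1/f − 1/(f+e)).
Magnification m = dᵢ/dₒ = (f+e)·(1/f − 1/(f+e)) = e/f = 28/71.03 ≈ 0.3942.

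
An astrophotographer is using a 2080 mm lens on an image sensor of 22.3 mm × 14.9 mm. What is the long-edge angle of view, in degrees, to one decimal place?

0.6°

Angle of view α = 2·arctan(w/2f) with w = 22.3 mm and f = 2080 mm.
w/2f = 0.00536; arctan(0.00536) ≈ 0.3071°, so α ≈ 0.6143°.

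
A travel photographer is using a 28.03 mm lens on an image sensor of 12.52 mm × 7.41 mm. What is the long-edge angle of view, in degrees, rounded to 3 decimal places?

25.179°

Angle of view α = 2·arctan(w/2f) with w = 12.52 mm and f = 28.03 mm.
w/2f = 0.22333; arctan(0.22333) ≈ 12.5894°, so α ≈ 25.1788°.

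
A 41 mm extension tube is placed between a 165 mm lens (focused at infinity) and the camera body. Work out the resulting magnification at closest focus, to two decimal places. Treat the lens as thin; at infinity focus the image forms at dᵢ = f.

The tube moves the image plane from f to f + e, so dᵢ = 165 + 41 = 206 mm. Focus is achieved when 1/f = 1/dₒ + 1/dᵢ, giving dₒ = 1/(1/f − 1/(f+e)).
Magnification m = dᵢ/dₒ = (f+e)·(1/f − 1/(f+e)) = e/f = 41/165 ≈ 0.2485.

0.25×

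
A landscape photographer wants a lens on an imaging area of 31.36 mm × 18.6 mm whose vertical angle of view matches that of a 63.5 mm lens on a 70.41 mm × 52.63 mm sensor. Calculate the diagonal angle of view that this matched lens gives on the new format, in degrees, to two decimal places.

Equal vertical AOV ⇒ f₂ = f₁ · 18.6/52.63 = 63.5 × 0.35341 ≈ 22.4416 mm.
Sensor diagonal = √(31.36² + 18.6²) = √1329.4096 ≈ 36.4611 mm.
Diagonal AOV on the new format = 2·arctan(36.4611 / (2 × 22.4416)) = 2·arctan(0.81236) ≈ 78.1777°.

78.18°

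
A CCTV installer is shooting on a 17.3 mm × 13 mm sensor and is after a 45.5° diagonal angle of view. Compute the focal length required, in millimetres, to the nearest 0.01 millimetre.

Sensor diagonal = √(17.3² + 13²) = √468.2900 ≈ 21.6400 mm.
From α = 2·arctan(d/2f) we get f = d / (2·tan(α/2)).
With d = 21.6400 mm and α/2 = 22.75°, tan(α/2) ≈ 0.41933, so f ≈ 21.6400 / 0.83867 ≈ 25.8028 mm.

25.80 mm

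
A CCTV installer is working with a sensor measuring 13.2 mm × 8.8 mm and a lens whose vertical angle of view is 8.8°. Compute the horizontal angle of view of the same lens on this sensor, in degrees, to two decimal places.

From the vertical AOV: f = 8.8 / (2·tan(4.4°)) = 8.8 / 0.15389 ≈ 57.1831 mm.
Horizontal AOV = 2·arctan(13.2 / (2 × 57.1831)) = 2·arctan(0.11542) ≈ 13.1677°.

13.17°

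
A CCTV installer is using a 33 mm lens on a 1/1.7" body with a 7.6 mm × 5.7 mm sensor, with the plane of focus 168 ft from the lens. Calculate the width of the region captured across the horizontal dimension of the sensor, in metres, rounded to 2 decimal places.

dₒ: 168 ft × 304.8 mm/ft = 51206.40 mm.
Similar triangles through the lens centre give W/dₒ = w/dᵢ; with 1/f = 1/dₒ + 1/dᵢ this gives W = w·(dₒ − f)/f.
W = 7.6 mm × (51206.4 − 33) / 33 = 7.6 × 1550.7090 ≈ 11785.389 mm = 11.7854 m.

11.79 m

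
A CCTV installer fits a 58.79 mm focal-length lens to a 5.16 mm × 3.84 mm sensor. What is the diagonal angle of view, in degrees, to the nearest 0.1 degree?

6.3°

Sensor diagonal = √(5.16² + 3.84²) = √41.3712 ≈ 6.4320 mm.
Angle of view α = 2·arctan(d/2f) with d = 6.4320 mm and f = 58.79 mm.
d/2f = 0.05470; arctan(0.05470) ≈ 3.1312°, so α ≈ 6.2623°.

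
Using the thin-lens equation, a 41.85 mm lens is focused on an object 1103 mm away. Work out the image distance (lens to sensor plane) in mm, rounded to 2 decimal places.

1/dᵢ = 1/f − 1/dₒ = 1/41.85 − 1/1103 = 0.0229882 mm⁻¹.
dᵢ = 1/0.0229882 ≈ 43.5005 mm.

43.50 mm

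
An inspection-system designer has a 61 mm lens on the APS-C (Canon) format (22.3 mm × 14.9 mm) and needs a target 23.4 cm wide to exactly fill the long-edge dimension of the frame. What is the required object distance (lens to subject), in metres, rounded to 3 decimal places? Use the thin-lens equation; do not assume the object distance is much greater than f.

W: 23.4 cm = 234 mm.
Magnification m = w/W = dᵢ/dₒ; combined with 1/f = 1/dₒ + 1/dᵢ this gives dₒ = f·(1 + W/w).
dₒ = 61 mm × (1 + 234/22.3) = 61 × 11.4933 ≈ 701.090 mm = 0.70109 m.

0.701 m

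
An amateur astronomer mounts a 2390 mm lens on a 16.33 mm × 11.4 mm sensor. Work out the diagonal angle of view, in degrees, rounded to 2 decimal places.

Sensor diagonal = √(16.33² + 11.4²) = √396.6289 ≈ 19.9155 mm.
Angle of view α = 2·arctan(d/2f) with d = 19.9155 mm and f = 2390 mm.
d/2f = 0.00417; arctan(0.00417) ≈ 0.2387°, so α ≈ 0.4774°.

0.48°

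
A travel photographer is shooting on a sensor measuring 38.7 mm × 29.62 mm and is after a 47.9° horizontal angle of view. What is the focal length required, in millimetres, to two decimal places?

43.56 mm

From α = 2·arctan(w/2f) we get f = w / (2·tan(α/2)).
With w = 38.7 mm and α/2 = 23.95°, tan(α/2) ≈ 0.44418, so f ≈ 38.7 / 0.88837 ≈ 43.5631 mm.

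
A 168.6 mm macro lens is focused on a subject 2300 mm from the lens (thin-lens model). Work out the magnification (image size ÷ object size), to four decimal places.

Thin lens: 1/f = 1/dₒ + 1/dᵢ → 1/dᵢ = 1/168.6 − 1/2300 = 0.0054964 mm⁻¹, so dᵢ ≈ 181.9368 mm.
Magnification m = dᵢ/dₒ = 181.9368/2300 ≈ 0.07910.

0.0791×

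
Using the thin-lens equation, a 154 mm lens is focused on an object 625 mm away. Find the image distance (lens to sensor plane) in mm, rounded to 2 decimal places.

204.35 mm

1/dᵢ = 1/f − 1/dₒ = 1/154 − 1/625 = 0.0048935 mm⁻¹.
dᵢ = 1/0.0048935 ≈ 204.3524 mm.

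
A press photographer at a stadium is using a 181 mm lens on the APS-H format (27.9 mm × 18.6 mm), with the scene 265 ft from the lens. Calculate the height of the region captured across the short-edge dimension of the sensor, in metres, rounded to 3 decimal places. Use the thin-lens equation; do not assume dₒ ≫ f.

dₒ: 265 ft × 304.8 mm/ft = 80772.00 mm.
Similar triangles through the lens centre give W/dₒ = h/dᵢ; with 1/f = 1/dₒ + 1/dᵢ this gives W = h·(dₒ − f)/f.
W = 18.6 mm × (80772 − 181) / 181 = 18.6 × 445.2541 ≈ 8281.727 mm = 8.28173 m.

8.282 m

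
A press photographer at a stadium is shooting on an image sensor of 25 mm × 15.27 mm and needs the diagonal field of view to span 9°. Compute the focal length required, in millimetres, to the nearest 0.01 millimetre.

186.11 mm

Sensor diagonal = √(25² + 15.27²) = √858.1729 ≈ 29.2946 mm.
From α = 2·arctan(d/2f) we get f = d / (2·tan(α/2)).
With d = 29.2946 mm and α/2 = 4.5°, tan(α/2) ≈ 0.07870, so f ≈ 29.2946 / 0.15740 ≈ 186.1115 mm.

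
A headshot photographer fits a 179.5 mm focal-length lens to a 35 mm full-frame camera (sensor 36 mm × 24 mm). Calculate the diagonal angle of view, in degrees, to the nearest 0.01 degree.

13.74°

Sensor diagonal = √(36² + 24²) = √1872.0000 ≈ 43.2666 mm.
Angle of view α = 2·arctan(d/2f) with d = 43.2666 mm and f = 179.5 mm.
d/2f = 0.12052; arctan(0.12052) ≈ 6.8721°, so α ≈ 13.7443°.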